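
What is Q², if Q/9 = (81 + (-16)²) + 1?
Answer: 9253764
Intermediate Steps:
Q = 3042 (Q = 9*((81 + (-16)²) + 1) = 9*((81 + 256) + 1) = 9*(337 + 1) = 9*338 = 3042)
Q² = 3042² = 9253764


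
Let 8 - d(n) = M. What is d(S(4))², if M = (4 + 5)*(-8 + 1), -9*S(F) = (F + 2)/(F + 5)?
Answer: 5041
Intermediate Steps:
S(F) = -(2 + F)/(9*(5 + F)) (S(F) = -(F + 2)/(9*(F + 5)) = -(2 + F)/(9*(5 + F)))
M = -63 (M = 9*(-7) = -63)
d(n) = 71 (d(n) = 8 - 1*(-63) = 8 + 63 = 71)
d(S(4))² = 71² = 5041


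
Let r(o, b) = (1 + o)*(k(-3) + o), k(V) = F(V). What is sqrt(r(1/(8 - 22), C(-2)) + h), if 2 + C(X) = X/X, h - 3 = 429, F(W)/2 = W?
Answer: sqrt(83567)/14 ≈ 20.649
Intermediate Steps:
F(W) = 2*W
k(V) = 2*V
h = 432 (h = 3 + 429 = 432)
C(X) = -1 (C(X) = -2 + X/X = -2 + 1 = -1)
r(o, b) = (1 + o)*(-6 + o) (r(o, b) = (1 + o)*(2*(-3) + o) = (1 + o)*(-6 + o))
sqrt(r(1/(8 - 22), C(-2)) + h) = sqrt((-6 + (1/(8 - 22))**2 - 5/(8 - 22)) + 432) = sqrt((-6 + (1/(-14))**2 - 5/(-14)) + 432) = sqrt((-6 + (-1/14)**2 - 5*(-1/14)) + 432) = sqrt((-6 + 1/196 + 5/14) + 432) = sqrt(-1105/196 + 432) = sqrt(83567/196) = sqrt(83567)/14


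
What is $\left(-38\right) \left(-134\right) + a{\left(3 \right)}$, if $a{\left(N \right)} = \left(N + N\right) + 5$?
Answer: $5103$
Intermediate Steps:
$a{\left(N \right)} = 5 + 2 N$ ($a{\left(N \right)} = 2 N + 5 = 5 + 2 N$)
$\left(-38\right) \left(-134\right) + a{\left(3 \right)} = \left(-38\right) \left(-134\right) + \left(5 + 2 \cdot 3\right) = 5092 + \left(5 + 6\right) = 5092 + 11 = 5103$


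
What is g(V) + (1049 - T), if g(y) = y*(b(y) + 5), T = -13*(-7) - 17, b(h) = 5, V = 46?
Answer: 1435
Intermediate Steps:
T = 74 (T = 91 - 17 = 74)
g(y) = 10*y (g(y) = y*(5 + 5) = y*10 = 10*y)
g(V) + (1049 - T) = 10*46 + (1049 - 1*74) = 460 + (1049 - 74) = 460 + 975 = 1435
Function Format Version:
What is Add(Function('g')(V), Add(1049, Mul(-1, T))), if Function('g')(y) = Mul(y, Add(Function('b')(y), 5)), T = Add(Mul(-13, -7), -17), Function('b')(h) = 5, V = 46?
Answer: 1435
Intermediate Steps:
T = 74 (T = Add(91, -17) = 74)
Function('g')(y) = Mul(10, y) (Function('g')(y) = Mul(y, Add(5, 5)) = Mul(y, 10) = Mul(10, y))
Add(Function('g')(V), Add(1049, Mul(-1, T))) = Add(Mul(10, 46), Add(1049, Mul(-1, 74))) = Add(460, Add(1049, -74)) = Add(460, 975) = 1435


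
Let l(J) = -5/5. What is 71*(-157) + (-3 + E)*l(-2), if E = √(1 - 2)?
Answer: -11144 - I ≈ -11144.0 - 1.0*I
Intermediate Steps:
l(J) = -1 (l(J) = -5*⅕ = -1)
E = I (E = √(-1) = I ≈ 1.0*I)
71*(-157) + (-3 + E)*l(-2) = 71*(-157) + (-3 + I)*(-1) = -11147 + (3 - I) = -11144 - I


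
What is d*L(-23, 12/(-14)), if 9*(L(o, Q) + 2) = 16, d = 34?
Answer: -68/9 ≈ -7.5556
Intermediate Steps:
L(o, Q) = -2/9 (L(o, Q) = -2 + (⅑)*16 = -2 + 16/9 = -2/9)
d*L(-23, 12/(-14)) = 34*(-2/9) = -68/9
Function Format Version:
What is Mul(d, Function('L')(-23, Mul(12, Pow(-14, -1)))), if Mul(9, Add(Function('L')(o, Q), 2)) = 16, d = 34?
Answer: Rational(-68, 9) ≈ -7.5556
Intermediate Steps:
Function('L')(o, Q) = Rational(-2, 9) (Function('L')(o, Q) = Add(-2, Mul(Rational(1, 9), 16)) = Add(-2, Rational(16, 9)) = Rational(-2, 9))
Mul(d, Function('L')(-23, Mul(12, Pow(-14, -1)))) = Mul(34, Rational(-2, 9)) = Rational(-68, 9)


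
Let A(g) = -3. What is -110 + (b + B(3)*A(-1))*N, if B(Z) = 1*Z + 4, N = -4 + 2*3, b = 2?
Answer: -148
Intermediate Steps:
N = 2 (N = -4 + 6 = 2)
B(Z) = 4 + Z (B(Z) = Z + 4 = 4 + Z)
-110 + (b + B(3)*A(-1))*N = -110 + (2 + (4 + 3)*(-3))*2 = -110 + (2 + 7*(-3))*2 = -110 + (2 - 21)*2 = -110 - 19*2 = -110 - 38 = -148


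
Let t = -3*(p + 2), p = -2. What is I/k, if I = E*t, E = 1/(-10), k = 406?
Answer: 0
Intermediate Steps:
E = -⅒ ≈ -0.10000
t = 0 (t = -3*(-2 + 2) = -3*0 = 0)
I = 0 (I = -⅒*0 = 0)
I/k = 0/406 = 0*(1/406) = 0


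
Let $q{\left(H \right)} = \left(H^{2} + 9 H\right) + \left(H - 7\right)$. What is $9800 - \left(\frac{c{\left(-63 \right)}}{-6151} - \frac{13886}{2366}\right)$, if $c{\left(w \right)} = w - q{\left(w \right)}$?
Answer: $\frac{71349693508}{7276633} \approx 9805.3$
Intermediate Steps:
$q{\left(H \right)} = -7 + H^{2} + 10 H$ ($q{\left(H \right)} = \left(H^{2} + 9 H\right) + \left(-7 + H\right) = -7 + H^{2} + 10 H$)
$c{\left(w \right)} = 7 - w^{2} - 9 w$ ($c{\left(w \right)} = w - \left(-7 + w^{2} + 10 w\right) = 7 - w^{2} - 9 w$)
$9800 - \left(\frac{c{\left(-63 \right)}}{-6151} - \frac{13886}{2366}\right) = 9800 - \left(\frac{7 - \left(-63\right)^{2} - -567}{-6151} - \frac{13886}{2366}\right) = 9800 - \left(\left(7 - 3969 + 567\right) \left(- \frac{1}{6151}\right) - \frac{6943}{1183}\right) = 9800 - \left(\left(-3395\right) \left(- \frac{1}{6151}\right) - \frac{6943}{1183}\right) = 9800 - \left(\frac{3395}{6151} - \frac{6943}{1183}\right) = 9800 - - \frac{38690108}{7276633} = 9800 + \frac{38690108}{7276633} = \frac{71349693508}{7276633}$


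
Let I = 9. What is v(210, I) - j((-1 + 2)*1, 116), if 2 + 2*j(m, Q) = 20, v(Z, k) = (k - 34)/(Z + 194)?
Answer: -3661/404 ≈ -9.0619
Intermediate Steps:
v(Z, k) = (-34 + k)/(194 + Z)
j(m, Q) = 9 (j(m, Q) = -1 + (1/2)*20 = -1 + 10 = 9)
v(210, I) - j((-1 + 2)*1, 116) = (-34 + 9)/(194 + 210) - 1*9 = -25/404 - 9 = -3661/404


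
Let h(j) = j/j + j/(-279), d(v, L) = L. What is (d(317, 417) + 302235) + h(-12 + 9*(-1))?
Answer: 28146736/93 ≈ 3.0265e+5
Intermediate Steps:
h(j) = 1 - j/279 (h(j) = 1 + j*(-1/279) = 1 - j/279)
(d(317, 417) + 302235) + h(-12 + 9*(-1)) = (417 + 302235) + (1 - (-12 + 9*(-1))/279) = 302652 + (1 - (-12 - 9)/279) = 302652 + (1 - 1/279*(-21)) = 302652 + (1 + 7/93) = 302652 + 100/93 = 28146736/93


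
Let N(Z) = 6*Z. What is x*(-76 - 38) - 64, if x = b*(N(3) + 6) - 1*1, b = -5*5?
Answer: 68450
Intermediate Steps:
b = -25
x = -601 (x = -25*(6*3 + 6) - 1*1 = -25*(18 + 6) - 1 = -25*24 - 1 = -600 - 1 = -601)
x*(-76 - 38) - 64 = -601*(-76 - 38) - 64 = -601*(-114) - 64 = 68514 - 64 = 68450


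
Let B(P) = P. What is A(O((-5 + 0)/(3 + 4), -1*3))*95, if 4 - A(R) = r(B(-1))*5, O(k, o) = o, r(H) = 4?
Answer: -1520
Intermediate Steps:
A(R) = -16 (A(R) = 4 - 4*5 = 4 - 1*20 = 4 - 20 = -16)
A(O((-5 + 0)/(3 + 4), -1*3))*95 = -16*95 = -1520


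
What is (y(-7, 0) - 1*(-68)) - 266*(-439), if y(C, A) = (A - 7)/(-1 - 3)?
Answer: 467375/4 ≈ 1.1684e+5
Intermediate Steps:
y(C, A) = 7/4 - A/4 (y(C, A) = (-7 + A)/(-4) = (-7 + A)*(-¼) = 7/4 - A/4)
(y(-7, 0) - 1*(-68)) - 266*(-439) = ((7/4 - ¼*0) - 1*(-68)) - 266*(-439) = ((7/4 + 0) + 68) + 116774 = (7/4 + 68) + 116774 = 279/4 + 116774 = 467375/4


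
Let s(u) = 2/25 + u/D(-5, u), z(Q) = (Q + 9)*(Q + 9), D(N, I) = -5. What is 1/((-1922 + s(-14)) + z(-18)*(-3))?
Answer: -25/54053 ≈ -0.00046251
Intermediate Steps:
z(Q) = (9 + Q)² (z(Q) = (9 + Q)*(9 + Q) = (9 + Q)²)
s(u) = 2/25 - u/5 (s(u) = 2/25 + u/(-5) = 2*(1/25) + u*(-⅕) = 2/25 - u/5)
1/((-1922 + s(-14)) + z(-18)*(-3)) = 1/((-1922 + (2/25 - ⅕*(-14))) + (9 - 18)²*(-3)) = 1/((-1922 + (2/25 + 14/5)) + (-9)²*(-3)) = 1/((-1922 + 72/25) + 81*(-3)) = 1/(-47978/25 - 243) = 1/(-54053/25) = -25/54053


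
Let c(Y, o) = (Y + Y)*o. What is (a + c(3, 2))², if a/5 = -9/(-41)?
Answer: 288369/1681 ≈ 171.55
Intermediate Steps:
c(Y, o) = 2*Y*o (c(Y, o) = (2*Y)*o = 2*Y*o)
a = 45/41 (a = 5*(-9/(-41)) = 5*(-9*(-1/41)) = 5*(9/41) = 45/41 ≈ 1.0976)
(a + c(3, 2))² = (45/41 + 2*3*2)² = (45/41 + 12)² = (537/41)² = 288369/1681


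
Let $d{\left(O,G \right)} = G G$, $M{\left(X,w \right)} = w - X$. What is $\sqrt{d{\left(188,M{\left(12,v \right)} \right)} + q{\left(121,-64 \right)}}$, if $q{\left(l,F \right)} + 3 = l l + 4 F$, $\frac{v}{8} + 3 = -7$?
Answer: $\sqrt{22846} \approx 151.15$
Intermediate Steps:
$v = -80$ ($v = -24 + 8 \left(-7\right) = -24 - 56 = -80$)
$q{\left(l,F \right)} = -3 + l^{2} + 4 F$ ($q{\left(l,F \right)} = -3 + \left(l l + 4 F\right) = -3 + \left(l^{2} + 4 F\right) = -3 + l^{2} + 4 F$)
$d{\left(O,G \right)} = G^{2}$
$\sqrt{d{\left(188,M{\left(12,v \right)} \right)} + q{\left(121,-64 \right)}} = \sqrt{\left(-80 - 12\right)^{2} + \left(-3 + 121^{2} + 4 \left(-64\right)\right)} = \sqrt{\left(-80 - 12\right)^{2} - -14382} = \sqrt{\left(-92\right)^{2} + 14382} = \sqrt{8464 + 14382} = \sqrt{22846}$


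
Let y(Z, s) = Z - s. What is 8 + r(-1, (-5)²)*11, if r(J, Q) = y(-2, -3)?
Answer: 19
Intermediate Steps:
r(J, Q) = 1 (r(J, Q) = -2 - 1*(-3) = -2 + 3 = 1)
8 + r(-1, (-5)²)*11 = 8 + 1*11 = 8 + 11 = 19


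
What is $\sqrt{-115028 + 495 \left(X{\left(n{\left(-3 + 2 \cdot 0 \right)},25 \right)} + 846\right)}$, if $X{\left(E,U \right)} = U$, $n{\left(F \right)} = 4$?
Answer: $\sqrt{316117} \approx 562.24$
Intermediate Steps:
$\sqrt{-115028 + 495 \left(X{\left(n{\left(-3 + 2 \cdot 0 \right)},25 \right)} + 846\right)} = \sqrt{-115028 + 495 \left(25 + 846\right)} = \sqrt{-115028 + 495 \cdot 871} = \sqrt{-115028 + 431145} = \sqrt{316117}$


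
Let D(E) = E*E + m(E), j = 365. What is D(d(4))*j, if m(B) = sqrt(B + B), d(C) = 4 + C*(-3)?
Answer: 23360 + 1460*I ≈ 23360.0 + 1460.0*I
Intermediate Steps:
d(C) = 4 - 3*C
m(B) = sqrt(2)*sqrt(B) (m(B) = sqrt(2*B) = sqrt(2)*sqrt(B))
D(E) = E**2 + sqrt(2)*sqrt(E) (D(E) = E*E + sqrt(2)*sqrt(E) = E**2 + sqrt(2)*sqrt(E))
D(d(4))*j = ((4 - 3*4)**2 + sqrt(2)*sqrt(4 - 3*4))*365 = ((4 - 12)**2 + sqrt(2)*sqrt(4 - 12))*365 = ((-8)**2 + sqrt(2)*sqrt(-8))*365 = (64 + sqrt(2)*(2*I*sqrt(2)))*365 = (64 + 4*I)*365 = 23360 + 1460*I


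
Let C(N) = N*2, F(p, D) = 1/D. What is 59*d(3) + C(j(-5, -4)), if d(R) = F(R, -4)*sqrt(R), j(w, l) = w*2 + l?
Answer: -28 - 59*sqrt(3)/4 ≈ -53.548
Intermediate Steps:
j(w, l) = l + 2*w (j(w, l) = 2*w + l = l + 2*w)
d(R) = -sqrt(R)/4 (d(R) = sqrt(R)/(-4) = -sqrt(R)/4)
C(N) = 2*N
59*d(3) + C(j(-5, -4)) = 59*(-sqrt(3)/4) + 2*(-4 + 2*(-5)) = -59*sqrt(3)/4 + 2*(-4 - 10) = -59*sqrt(3)/4 + 2*(-14) = -59*sqrt(3)/4 - 28 = -28 - 59*sqrt(3)/4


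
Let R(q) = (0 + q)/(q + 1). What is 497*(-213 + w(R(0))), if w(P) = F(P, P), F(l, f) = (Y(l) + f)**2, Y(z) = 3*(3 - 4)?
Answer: -101388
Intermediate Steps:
Y(z) = -3 (Y(z) = 3*(-1) = -3)
R(q) = q/(1 + q)
F(l, f) = (-3 + f)**2
w(P) = (-3 + P)**2
497*(-213 + w(R(0))) = 497*(-213 + (-3 + 0/(1 + 0))**2) = 497*(-213 + (-3 + 0/1)**2) = 497*(-213 + (-3 + 0*1)**2) = 497*(-213 + (-3 + 0)**2) = 497*(-213 + (-3)**2) = 497*(-213 + 9) = 497*(-204) = -101388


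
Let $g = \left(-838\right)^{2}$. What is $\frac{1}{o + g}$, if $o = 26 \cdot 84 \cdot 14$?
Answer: $\frac{1}{732820} \approx 1.3646 \cdot 10^{-6}$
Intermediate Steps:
$o = 30576$ ($o = 2184 \cdot 14 = 30576$)
$g = 702244$
$\frac{1}{o + g} = \frac{1}{30576 + 702244} = \frac{1}{732820}$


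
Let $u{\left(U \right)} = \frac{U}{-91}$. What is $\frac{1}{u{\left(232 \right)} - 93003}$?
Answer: $- \frac{91}{8463505} \approx -1.0752 \cdot 10^{-5}$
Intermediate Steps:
$u{\left(U \right)} = - \frac{U}{91}$ ($u{\left(U \right)} = U \left(- \frac{1}{91}\right) = - \frac{U}{91}$)
$\frac{1}{u{\left(232 \right)} - 93003} = \frac{1}{\left(- \frac{1}{91}\right) 232 - 93003} = \frac{1}{- \frac{232}{91} - 93003} = \frac{1}{- \frac{8463505}{91}} = - \frac{91}{8463505}$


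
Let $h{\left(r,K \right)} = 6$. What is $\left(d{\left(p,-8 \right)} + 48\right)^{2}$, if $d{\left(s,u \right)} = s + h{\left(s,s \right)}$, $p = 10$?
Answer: $4096$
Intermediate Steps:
$d{\left(s,u \right)} = 6 + s$ ($d{\left(s,u \right)} = s + 6 = 6 + s$)
$\left(d{\left(p,-8 \right)} + 48\right)^{2} = \left(\left(6 + 10\right) + 48\right)^{2} = \left(16 + 48\right)^{2} = 64^{2} = 4096$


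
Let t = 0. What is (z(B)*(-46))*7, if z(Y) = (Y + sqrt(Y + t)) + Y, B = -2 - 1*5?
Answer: 4508 - 322*I*sqrt(7) ≈ 4508.0 - 851.93*I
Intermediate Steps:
B = -7 (B = -2 - 5 = -7)
z(Y) = sqrt(Y) + 2*Y (z(Y) = (Y + sqrt(Y + 0)) + Y = (Y + sqrt(Y)) + Y = sqrt(Y) + 2*Y)
(z(B)*(-46))*7 = ((sqrt(-7) + 2*(-7))*(-46))*7 = ((I*sqrt(7) - 14)*(-46))*7 = ((-14 + I*sqrt(7))*(-46))*7 = (644 - 46*I*sqrt(7))*7 = 4508 - 322*I*sqrt(7)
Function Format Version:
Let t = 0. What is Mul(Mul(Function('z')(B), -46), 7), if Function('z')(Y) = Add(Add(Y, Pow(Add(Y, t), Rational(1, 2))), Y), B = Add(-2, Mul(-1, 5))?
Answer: Add(4508, Mul(-322, I, Pow(7, Rational(1, 2)))) ≈ Add(4508.0, Mul(-851.93, I))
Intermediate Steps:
B = -7 (B = Add(-2, -5) = -7)
Function('z')(Y) = Add(Pow(Y, Rational(1, 2)), Mul(2, Y)) (Function('z')(Y) = Add(Add(Y, Pow(Add(Y, 0), Rational(1, 2))), Y) = Add(Add(Y, Pow(Y, Rational(1, 2))), Y) = Add(Pow(Y, Rational(1, 2)), Mul(2, Y)))
Mul(Mul(Function('z')(B), -46), 7) = Mul(Mul(Add(Pow(-7, Rational(1, 2)), Mul(2, -7)), -46), 7) = Mul(Mul(Add(Mul(I, Pow(7, Rational(1, 2))), -14), -46), 7) = Mul(Mul(Add(-14, Mul(I, Pow(7, Rational(1, 2)))), -46), 7) = Mul(Add(644, Mul(-46, I, Pow(7, Rational(1, 2)))), 7) = Add(4508, Mul(-322, I, Pow(7, Rational(1, 2))))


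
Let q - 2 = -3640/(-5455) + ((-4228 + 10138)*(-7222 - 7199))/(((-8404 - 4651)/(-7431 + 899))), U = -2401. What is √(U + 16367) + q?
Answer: -121474117570254/2848601 + √13966 ≈ -4.2643e+7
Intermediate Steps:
q = -121474117570254/2848601 (q = 2 + (-3640/(-5455) + ((-4228 + 10138)*(-7222 - 7199))/(((-8404 - 4651)/(-7431 + 899)))) = 2 + (-3640*(-1/5455) + (5910*(-14421))/((-13055/(-6532)))) = 2 + (728/1091 - 85228110/((-13055*(-1/6532)))) = 2 + (728/1091 - 85228110/13055/6532) = 2 + (728/1091 - 85228110*6532/13055) = 2 + (728/1091 - 111342002904/2611) = 2 - 121474123267456/2848601 = -121474117570254/2848601 ≈ -4.2643e+7)
√(U + 16367) + q = √(-2401 + 16367) - 121474117570254/2848601 = √13966 - 121474117570254/2848601 = -121474117570254/2848601 + √13966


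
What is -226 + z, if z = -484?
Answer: -710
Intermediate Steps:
-226 + z = -226 - 484 = -710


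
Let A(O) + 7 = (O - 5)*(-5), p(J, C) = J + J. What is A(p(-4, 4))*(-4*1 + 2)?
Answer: -116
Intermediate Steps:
p(J, C) = 2*J
A(O) = 18 - 5*O (A(O) = -7 + (O - 5)*(-5) = -7 + (-5 + O)*(-5) = -7 + (25 - 5*O) = 18 - 5*O)
A(p(-4, 4))*(-4*1 + 2) = (18 - 10*(-4))*(-4*1 + 2) = (18 - 5*(-8))*(-4 + 2) = (18 + 40)*(-2) = 58*(-2) = -116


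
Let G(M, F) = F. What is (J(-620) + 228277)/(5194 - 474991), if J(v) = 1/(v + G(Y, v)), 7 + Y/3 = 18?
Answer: -94354493/194182760 ≈ -0.48591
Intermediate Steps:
Y = 33 (Y = -21 + 3*18 = -21 + 54 = 33)
J(v) = 1/(2*v) (J(v) = 1/(v + v) = 1/(2*v))
(J(-620) + 228277)/(5194 - 474991) = ((½)/(-620) + 228277)/(5194 - 474991) = ((½)*(-1/620) + 228277)/(-469797) = (-1/1240 + 228277)*(-1/469797) = (283063479/1240)*(-1/469797) = -94354493/194182760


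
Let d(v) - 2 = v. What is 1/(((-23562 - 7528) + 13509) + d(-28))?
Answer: -1/17607 ≈ -5.6796e-5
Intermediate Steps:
d(v) = 2 + v
1/(((-23562 - 7528) + 13509) + d(-28)) = 1/(((-23562 - 7528) + 13509) + (2 - 28)) = 1/((-31090 + 13509) - 26) = 1/(-17581 - 26) = 1/(-17607) = -1/17607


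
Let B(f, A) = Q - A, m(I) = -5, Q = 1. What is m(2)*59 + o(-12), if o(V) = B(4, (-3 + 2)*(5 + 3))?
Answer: -286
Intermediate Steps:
B(f, A) = 1 - A
o(V) = 9 (o(V) = 1 - (-3 + 2)*(5 + 3) = 1 - (-1)*8 = 1 - 1*(-8) = 1 + 8 = 9)
m(2)*59 + o(-12) = -5*59 + 9 = -295 + 9 = -286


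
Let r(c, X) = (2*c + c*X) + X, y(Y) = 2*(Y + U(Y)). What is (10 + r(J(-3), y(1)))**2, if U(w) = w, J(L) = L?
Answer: 16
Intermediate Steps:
y(Y) = 4*Y (y(Y) = 2*(Y + Y) = 2*(2*Y) = 4*Y)
r(c, X) = X + 2*c + X*c (r(c, X) = (2*c + X*c) + X = X + 2*c + X*c)
(10 + r(J(-3), y(1)))**2 = (10 + (4*1 + 2*(-3) + (4*1)*(-3)))**2 = (10 + (4 - 6 + 4*(-3)))**2 = (10 + (4 - 6 - 12))**2 = (10 - 14)**2 = (-4)**2 = 16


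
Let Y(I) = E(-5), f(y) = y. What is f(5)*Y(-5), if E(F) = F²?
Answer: 125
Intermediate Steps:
Y(I) = 25 (Y(I) = (-5)² = 25)
f(5)*Y(-5) = 5*25 = 125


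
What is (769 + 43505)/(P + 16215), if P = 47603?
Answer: 22137/31909 ≈ 0.69375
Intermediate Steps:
(769 + 43505)/(P + 16215) = (769 + 43505)/(47603 + 16215) = 44274/63818 = 44274*(1/63818) = 22137/31909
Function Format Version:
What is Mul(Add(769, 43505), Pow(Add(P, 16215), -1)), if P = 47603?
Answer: Rational(22137, 31909) ≈ 0.69375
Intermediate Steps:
Mul(Add(769, 43505), Pow(Add(P, 16215), -1)) = Mul(Add(769, 43505), Pow(Add(47603, 16215), -1)) = Mul(44274, Pow(63818, -1)) = Mul(44274, Rational(1, 63818)) = Rational(22137, 31909)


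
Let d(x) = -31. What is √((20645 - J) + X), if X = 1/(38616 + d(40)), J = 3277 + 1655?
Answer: √23393549400010/38585 ≈ 125.35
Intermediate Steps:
J = 4932
X = 1/38585 (X = 1/(38616 - 31) = 1/38585 ≈ 2.5917e-5)
√((20645 - J) + X) = √((20645 - 1*4932) + 1/38585) = √((20645 - 4932) + 1/38585) = √(15713 + 1/38585) = √(606286106/38585) = √23393549400010/38585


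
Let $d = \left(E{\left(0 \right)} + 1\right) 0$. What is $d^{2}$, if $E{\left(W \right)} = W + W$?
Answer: $0$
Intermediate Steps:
$E{\left(W \right)} = 2 W$
$d = 0$ ($d = \left(2 \cdot 0 + 1\right) 0 = \left(0 + 1\right) 0 = 1 \cdot 0 = 0$)
$d^{2} = 0^{2} = 0$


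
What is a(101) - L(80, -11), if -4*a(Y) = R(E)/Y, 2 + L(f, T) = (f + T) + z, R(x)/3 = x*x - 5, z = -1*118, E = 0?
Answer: 20619/404 ≈ 51.037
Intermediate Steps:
z = -118
R(x) = -15 + 3*x**2 (R(x) = 3*(x*x - 5) = 3*(x**2 - 5) = 3*(-5 + x**2) = -15 + 3*x**2)
L(f, T) = -120 + T + f (L(f, T) = -2 + ((f + T) - 118) = -2 + ((T + f) - 118) = -2 + (-118 + T + f) = -120 + T + f)
a(Y) = 15/(4*Y) (a(Y) = -(-15 + 3*0**2)/(4*Y) = -(-15 + 3*0)/(4*Y) = -(-15 + 0)/(4*Y) = -(-15)/(4*Y) = 15/(4*Y))
a(101) - L(80, -11) = (15/4)/101 - (-120 - 11 + 80) = (15/4)*(1/101) - 1*(-51) = 15/404 + 51 = 20619/404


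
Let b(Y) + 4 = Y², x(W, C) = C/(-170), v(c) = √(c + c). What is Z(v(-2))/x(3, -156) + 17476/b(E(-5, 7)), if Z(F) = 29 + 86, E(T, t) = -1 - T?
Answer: 41123/26 ≈ 1581.7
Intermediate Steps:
v(c) = √2*√c (v(c) = √(2*c) = √2*√c)
x(W, C) = -C/170 (x(W, C) = C*(-1/170) = -C/170)
Z(F) = 115
b(Y) = -4 + Y²
Z(v(-2))/x(3, -156) + 17476/b(E(-5, 7)) = 115/((-1/170*(-156))) + 17476/(-4 + (-1 - 1*(-5))²) = 115/(78/85) + 17476/(-4 + (-1 + 5)²) = 115*(85/78) + 17476/(-4 + 4²) = 9775/78 + 17476/(-4 + 16) = 9775/78 + 17476/12 = 9775/78 + 17476*(1/12) = 9775/78 + 4369/3 = 41123/26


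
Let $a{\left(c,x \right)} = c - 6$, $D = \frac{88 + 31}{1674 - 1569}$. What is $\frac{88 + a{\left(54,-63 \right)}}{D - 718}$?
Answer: $- \frac{2040}{10753} \approx -0.18971$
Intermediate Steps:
$D = \frac{17}{15}$ ($D = \frac{119}{105} = 119 \cdot \frac{1}{105} = \frac{17}{15} \approx 1.1333$)
$a{\left(c,x \right)} = -6 + c$
$\frac{88 + a{\left(54,-63 \right)}}{D - 718} = \frac{88 + \left(-6 + 54\right)}{\frac{17}{15} - 718} = \frac{88 + 48}{- \frac{10753}{15}} = 136 \left(- \frac{15}{10753}\right) = - \frac{2040}{10753}$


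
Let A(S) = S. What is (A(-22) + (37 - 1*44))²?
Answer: 841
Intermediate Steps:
(A(-22) + (37 - 1*44))² = (-22 + (37 - 1*44))² = (-22 + (37 - 44))² = (-22 - 7)² = (-29)² = 841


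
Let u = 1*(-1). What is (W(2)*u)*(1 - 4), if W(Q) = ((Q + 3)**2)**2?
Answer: 1875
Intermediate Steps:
W(Q) = (3 + Q)**4 (W(Q) = ((3 + Q)**2)**2 = (3 + Q)**4)
u = -1
(W(2)*u)*(1 - 4) = ((3 + 2)**4*(-1))*(1 - 4) = (5**4*(-1))*(-3) = (625*(-1))*(-3) = -625*(-3) = 1875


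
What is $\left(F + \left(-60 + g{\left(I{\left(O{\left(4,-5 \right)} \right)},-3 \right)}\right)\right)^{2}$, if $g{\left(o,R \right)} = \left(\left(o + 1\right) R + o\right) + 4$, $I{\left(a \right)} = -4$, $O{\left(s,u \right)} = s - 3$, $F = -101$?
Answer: $23104$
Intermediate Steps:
$O{\left(s,u \right)} = -3 + s$
$g{\left(o,R \right)} = 4 + o + R \left(1 + o\right)$ ($g{\left(o,R \right)} = \left(\left(1 + o\right) R + o\right) + 4 = \left(R \left(1 + o\right) + o\right) + 4 = \left(o + R \left(1 + o\right)\right) + 4 = 4 + o + R \left(1 + o\right)$)
$\left(F + \left(-60 + g{\left(I{\left(O{\left(4,-5 \right)} \right)},-3 \right)}\right)\right)^{2} = \left(-101 - 51\right)^{2} = \left(-152\right)^{2} = 23104$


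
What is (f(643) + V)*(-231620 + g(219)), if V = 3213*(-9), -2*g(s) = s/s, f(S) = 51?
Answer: 6685957353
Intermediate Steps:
g(s) = -1/2 (g(s) = -s/(2*s) = -1/2*1 = -1/2)
V = -28917
(f(643) + V)*(-231620 + g(219)) = (51 - 28917)*(-231620 - 1/2) = -28866*(-463241/2) = 6685957353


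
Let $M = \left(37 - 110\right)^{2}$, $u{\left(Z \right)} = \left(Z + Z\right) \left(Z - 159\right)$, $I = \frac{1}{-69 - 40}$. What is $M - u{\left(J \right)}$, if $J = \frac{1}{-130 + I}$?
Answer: $\frac{1069663858325}{200817241} \approx 5326.6$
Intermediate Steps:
$I = - \frac{1}{109}$ ($I = \frac{1}{-109} = - \frac{1}{109} \approx -0.0091743$)
$J = - \frac{109}{14171}$ ($J = \frac{1}{-130 - \frac{1}{109}} = \frac{1}{- \frac{14171}{109}} = - \frac{109}{14171} \approx -0.0076918$)
$u{\left(Z \right)} = 2 Z \left(-159 + Z\right)$
$M = 5329$ ($M = \left(-73\right)^{2} = 5329$)
$M - u{\left(J \right)} = 5329 - 2 \left(- \frac{109}{14171}\right) \left(-159 - \frac{109}{14171}\right) = 5329 - 2 \left(- \frac{109}{14171}\right) \left(- \frac{2253298}{14171}\right) = 5329 - \frac{491218964}{200817241} = \frac{1069663858325}{200817241}$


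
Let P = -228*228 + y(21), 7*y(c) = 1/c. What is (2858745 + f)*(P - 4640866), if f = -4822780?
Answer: 1354887480549215/147 ≈ 9.2169e+12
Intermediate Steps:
y(c) = 1/(7*c)
P = -7641647/147 (P = -228*228 + (⅐)/21 = -51984 + (⅐)*(1/21) = -51984 + 1/147 = -7641647/147 ≈ -51984.)
(2858745 + f)*(P - 4640866) = (2858745 - 4822780)*(-7641647/147 - 4640866) = -1964035*(-689848949/147) = 1354887480549215/147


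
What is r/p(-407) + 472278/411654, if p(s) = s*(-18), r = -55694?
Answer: -1622229104/251314767 ≈ -6.4550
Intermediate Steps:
p(s) = -18*s
r/p(-407) + 472278/411654 = -55694/((-18*(-407))) + 472278/411654 = -55694/7326 + 472278*(1/411654) = -55694*1/7326 + 78713/68609 = -27847/3663 + 78713/68609 = -1622229104/251314767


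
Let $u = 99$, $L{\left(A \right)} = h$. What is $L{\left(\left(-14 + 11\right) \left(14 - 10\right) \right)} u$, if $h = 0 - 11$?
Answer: $-1089$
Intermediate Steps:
$h = -11$
$L{\left(A \right)} = -11$
$L{\left(\left(-14 + 11\right) \left(14 - 10\right) \right)} u = \left(-11\right) 99 = -1089$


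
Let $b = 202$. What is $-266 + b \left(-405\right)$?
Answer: $-82076$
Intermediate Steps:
$-266 + b \left(-405\right) = -266 + 202 \left(-405\right) = -266 - 81810 = -82076$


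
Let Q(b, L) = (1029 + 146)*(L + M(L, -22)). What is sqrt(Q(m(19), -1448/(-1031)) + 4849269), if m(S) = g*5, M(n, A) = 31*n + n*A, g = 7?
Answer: sqrt(5172125259509)/1031 ≈ 2205.8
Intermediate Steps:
M(n, A) = 31*n + A*n
m(S) = 35 (m(S) = 7*5 = 35)
Q(b, L) = 11750*L (Q(b, L) = (1029 + 146)*(L + L*(31 - 22)) = 1175*(L + L*9) = 1175*(L + 9*L) = 1175*(10*L) = 11750*L)
sqrt(Q(m(19), -1448/(-1031)) + 4849269) = sqrt(11750*(-1448/(-1031)) + 4849269) = sqrt(11750*(-1448*(-1/1031)) + 4849269) = sqrt(11750*(1448/1031) + 4849269) = sqrt(17014000/1031 + 4849269) = sqrt(5016610339/1031) = sqrt(5172125259509)/1031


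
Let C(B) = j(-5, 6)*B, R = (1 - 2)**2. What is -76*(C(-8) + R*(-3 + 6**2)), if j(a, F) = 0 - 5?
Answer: -5548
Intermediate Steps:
j(a, F) = -5
R = 1 (R = (-1)**2 = 1)
C(B) = -5*B
-76*(C(-8) + R*(-3 + 6**2)) = -76*(-5*(-8) + 1*(-3 + 6**2)) = -76*(40 + 1*(-3 + 36)) = -76*(40 + 1*33) = -76*(40 + 33) = -76*73 = -5548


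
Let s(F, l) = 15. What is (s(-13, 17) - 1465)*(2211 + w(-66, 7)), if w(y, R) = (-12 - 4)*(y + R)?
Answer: -4574750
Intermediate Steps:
w(y, R) = -16*R - 16*y (w(y, R) = -16*(R + y) = -16*R - 16*y)
(s(-13, 17) - 1465)*(2211 + w(-66, 7)) = (15 - 1465)*(2211 + (-16*7 - 16*(-66))) = -1450*(2211 + (-112 + 1056)) = -1450*(2211 + 944) = -1450*3155 = -4574750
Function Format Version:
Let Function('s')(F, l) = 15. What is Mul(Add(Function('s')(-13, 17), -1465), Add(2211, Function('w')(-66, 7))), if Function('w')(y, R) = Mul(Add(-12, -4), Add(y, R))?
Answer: -4574750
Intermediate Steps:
Function('w')(y, R) = Add(Mul(-16, R), Mul(-16, y)) (Function('w')(y, R) = Mul(-16, Add(R, y)) = Add(Mul(-16, R), Mul(-16, y)))
Mul(Add(Function('s')(-13, 17), -1465), Add(2211, Function('w')(-66, 7))) = Mul(Add(15, -1465), Add(2211, Add(Mul(-16, 7), Mul(-16, -66)))) = Mul(-1450, Add(2211, Add(-112, 1056))) = Mul(-1450, Add(2211, 944)) = Mul(-1450, 3155) = -4574750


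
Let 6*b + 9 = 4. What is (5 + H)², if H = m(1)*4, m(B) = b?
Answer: 25/9 ≈ 2.7778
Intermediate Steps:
b = -⅚ (b = -3/2 + (⅙)*4 = -3/2 + ⅔ = -⅚ ≈ -0.83333)
m(B) = -⅚
H = -10/3 (H = -⅚*4 = -10/3 ≈ -3.3333)
(5 + H)² = (5 - 10/3)² = (5/3)² = 25/9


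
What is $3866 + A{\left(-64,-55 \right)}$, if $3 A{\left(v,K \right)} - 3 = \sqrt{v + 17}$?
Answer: $3867 + \frac{i \sqrt{47}}{3} \approx 3867.0 + 2.2852 i$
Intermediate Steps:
$A{\left(v,K \right)} = 1 + \frac{\sqrt{17 + v}}{3}$ ($A{\left(v,K \right)} = 1 + \frac{\sqrt{v + 17}}{3} = 1 + \frac{\sqrt{17 + v}}{3}$)
$3866 + A{\left(-64,-55 \right)} = 3866 + \left(1 + \frac{\sqrt{17 - 64}}{3}\right) = 3866 + \left(1 + \frac{\sqrt{-47}}{3}\right) = 3866 + \left(1 + \frac{i \sqrt{47}}{3}\right) = 3867 + \frac{i \sqrt{47}}{3}$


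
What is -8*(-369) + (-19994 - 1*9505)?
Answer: -26547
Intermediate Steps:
-8*(-369) + (-19994 - 1*9505) = 2952 + (-19994 - 9505) = 2952 - 29499 = -26547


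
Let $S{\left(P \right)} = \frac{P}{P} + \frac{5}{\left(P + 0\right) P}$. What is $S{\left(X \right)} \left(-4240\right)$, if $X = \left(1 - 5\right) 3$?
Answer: $- \frac{39485}{9} \approx -4387.2$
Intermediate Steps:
$X = -12$ ($X = \left(-4\right) 3 = -12$)
$S{\left(P \right)} = 1 + \frac{5}{P^{2}}$ ($S{\left(P \right)} = 1 + \frac{5}{P P} = 1 + \frac{5}{P^{2}}$)
$S{\left(X \right)} \left(-4240\right) = \left(1 + \frac{5}{144}\right) \left(-4240\right) = \frac{149}{144} \left(-4240\right) = - \frac{39485}{9}$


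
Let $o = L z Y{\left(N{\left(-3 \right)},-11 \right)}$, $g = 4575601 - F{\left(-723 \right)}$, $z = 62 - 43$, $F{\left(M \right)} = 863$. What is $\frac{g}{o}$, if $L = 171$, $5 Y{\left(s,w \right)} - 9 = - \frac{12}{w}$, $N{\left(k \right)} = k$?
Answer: $\frac{251610590}{360639} \approx 697.68$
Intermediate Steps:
$Y{\left(s,w \right)} = \frac{9}{5} - \frac{12}{5 w}$ ($Y{\left(s,w \right)} = \frac{9}{5} + \frac{\left(-12\right) \frac{1}{w}}{5} = \frac{9}{5} - \frac{12}{5 w}$)
$z = 19$ ($z = 62 - 43 = 19$)
$g = 4574738$ ($g = 4575601 - 863 = 4574738$)
$o = \frac{360639}{55}$ ($o = 171 \cdot 19 \frac{3 \left(-4 + 3 \left(-11\right)\right)}{5 \left(-11\right)} = 3249 \cdot \frac{3}{5} \left(- \frac{1}{11}\right) \left(-4 - 33\right) = 3249 \cdot \frac{3}{5} \left(- \frac{1}{11}\right) \left(-37\right) = 3249 \cdot \frac{111}{55} = \frac{360639}{55} \approx 6557.1$)
$\frac{g}{o} = \frac{4574738}{\frac{360639}{55}} = 4574738 \cdot \frac{55}{360639} = \frac{251610590}{360639}$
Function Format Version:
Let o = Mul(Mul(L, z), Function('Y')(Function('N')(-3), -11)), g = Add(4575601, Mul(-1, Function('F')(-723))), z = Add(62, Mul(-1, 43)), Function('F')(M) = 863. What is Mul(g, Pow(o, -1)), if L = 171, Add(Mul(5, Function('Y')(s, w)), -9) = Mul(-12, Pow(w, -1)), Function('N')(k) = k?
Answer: Rational(251610590, 360639) ≈ 697.68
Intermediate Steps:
Function('Y')(s, w) = Add(Rational(9, 5), Mul(Rational(-12, 5), Pow(w, -1))) (Function('Y')(s, w) = Add(Rational(9, 5), Mul(Rational(1, 5), Mul(-12, Pow(w, -1)))) = Add(Rational(9, 5), Mul(Rational(-12, 5), Pow(w, -1))))
z = 19 (z = Add(62, -43) = 19)
g = 4574738 (g = Add(4575601, Mul(-1, 863)) = Add(4575601, -863) = 4574738)
o = Rational(360639, 55) (o = Mul(Mul(171, 19), Mul(Rational(3, 5), Pow(-11, -1), Add(-4, Mul(3, -11)))) = Mul(3249, Mul(Rational(3, 5), Rational(-1, 11), Add(-4, -33))) = Mul(3249, Mul(Rational(3, 5), Rational(-1, 11), -37)) = Mul(3249, Rational(111, 55)) = Rational(360639, 55) ≈ 6557.1)
Mul(g, Pow(o, -1)) = Mul(4574738, Pow(Rational(360639, 55), -1)) = Mul(4574738, Rational(55, 360639)) = Rational(251610590, 360639)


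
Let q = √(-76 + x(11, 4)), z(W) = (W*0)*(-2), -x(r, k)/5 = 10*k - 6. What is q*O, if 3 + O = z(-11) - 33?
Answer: -36*I*√246 ≈ -564.64*I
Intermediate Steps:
x(r, k) = 30 - 50*k (x(r, k) = -5*(10*k - 6) = -5*(-6 + 10*k) = 30 - 50*k)
z(W) = 0 (z(W) = 0*(-2) = 0)
O = -36 (O = -3 + (0 - 33) = -3 - 33 = -36)
q = I*√246 (q = √(-76 + (30 - 50*4)) = √(-76 + (30 - 200)) = √(-76 - 170) = √(-246) = I*√246 ≈ 15.684*I)
q*O = (I*√246)*(-36) = -36*I*√246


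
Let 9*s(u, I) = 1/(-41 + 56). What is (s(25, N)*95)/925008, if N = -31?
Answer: 19/24975216 ≈ 7.6075e-7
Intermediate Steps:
s(u, I) = 1/135 (s(u, I) = 1/(9*(-41 + 56)) = (⅑)/15 = (⅑)*(1/15) = 1/135)
(s(25, N)*95)/925008 = ((1/135)*95)/925008 = (19/27)*(1/925008) = 19/24975216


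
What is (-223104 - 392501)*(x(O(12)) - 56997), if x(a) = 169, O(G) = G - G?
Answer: 34983600940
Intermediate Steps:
O(G) = 0
(-223104 - 392501)*(x(O(12)) - 56997) = (-223104 - 392501)*(169 - 56997) = -615605*(-56828) = 34983600940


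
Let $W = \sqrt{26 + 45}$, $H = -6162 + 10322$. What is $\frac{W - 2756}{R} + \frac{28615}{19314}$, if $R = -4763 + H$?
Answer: $\frac{2610527}{431346} - \frac{\sqrt{71}}{603} \approx 6.0381$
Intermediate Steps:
$H = 4160$
$R = -603$ ($R = -4763 + 4160 = -603$)
$W = \sqrt{71} \approx 8.4261$
$\frac{W - 2756}{R} + \frac{28615}{19314} = \frac{\sqrt{71} - 2756}{-603} + \frac{28615}{19314} = \left(\sqrt{71} - 2756\right) \left(- \frac{1}{603}\right) + 28615 \cdot \frac{1}{19314} = \left(-2756 + \sqrt{71}\right) \left(- \frac{1}{603}\right) + \frac{28615}{19314} = \left(\frac{2756}{603} - \frac{\sqrt{71}}{603}\right) + \frac{28615}{19314} = \frac{2610527}{431346} - \frac{\sqrt{71}}{603}$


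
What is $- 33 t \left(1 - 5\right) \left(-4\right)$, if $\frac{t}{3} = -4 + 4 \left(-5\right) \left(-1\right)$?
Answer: $-25344$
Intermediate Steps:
$t = 48$ ($t = 3 \left(-4 + 4 \left(-5\right) \left(-1\right)\right) = 3 \left(-4 - -20\right) = 3 \left(-4 + 20\right) = 3 \cdot 16 = 48$)
$- 33 t \left(1 - 5\right) \left(-4\right) = \left(-33\right) 48 \left(1 - 5\right) \left(-4\right) = - 1584 \left(\left(-4\right) \left(-4\right)\right) = \left(-1584\right) 16 = -25344$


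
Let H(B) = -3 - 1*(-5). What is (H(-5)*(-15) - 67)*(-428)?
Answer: 41516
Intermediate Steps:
H(B) = 2 (H(B) = -3 + 5 = 2)
(H(-5)*(-15) - 67)*(-428) = (2*(-15) - 67)*(-428) = (-30 - 67)*(-428) = -97*(-428) = 41516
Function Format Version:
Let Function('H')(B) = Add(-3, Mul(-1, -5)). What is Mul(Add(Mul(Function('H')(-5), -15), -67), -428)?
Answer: 41516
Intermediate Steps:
Function('H')(B) = 2 (Function('H')(B) = Add(-3, 5) = 2)
Mul(Add(Mul(Function('H')(-5), -15), -67), -428) = Mul(Add(Mul(2, -15), -67), -428) = Mul(Add(-30, -67), -428) = Mul(-97, -428) = 41516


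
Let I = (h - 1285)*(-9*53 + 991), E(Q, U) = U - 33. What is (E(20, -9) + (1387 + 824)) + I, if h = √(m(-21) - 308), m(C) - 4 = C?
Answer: -658321 + 2570*I*√13 ≈ -6.5832e+5 + 9266.3*I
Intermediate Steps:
m(C) = 4 + C
h = 5*I*√13 (h = √((4 - 21) - 308) = √(-17 - 308) = √(-325) = 5*I*√13 ≈ 18.028*I)
E(Q, U) = -33 + U
I = -660490 + 2570*I*√13 (I = (5*I*√13 - 1285)*(-9*53 + 991) = (-1285 + 5*I*√13)*(-477 + 991) = (-1285 + 5*I*√13)*514 = -660490 + 2570*I*√13 ≈ -6.6049e+5 + 9266.3*I)
(E(20, -9) + (1387 + 824)) + I = ((-33 - 9) + (1387 + 824)) + (-660490 + 2570*I*√13) = (-42 + 2211) + (-660490 + 2570*I*√13) = 2169 + (-660490 + 2570*I*√13) = -658321 + 2570*I*√13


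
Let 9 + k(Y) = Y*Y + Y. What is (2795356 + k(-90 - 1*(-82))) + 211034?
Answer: 3006437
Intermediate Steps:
k(Y) = -9 + Y + Y² (k(Y) = -9 + (Y*Y + Y) = -9 + (Y² + Y) = -9 + (Y + Y²) = -9 + Y + Y²)
(2795356 + k(-90 - 1*(-82))) + 211034 = (2795356 + (-9 + (-90 - 1*(-82)) + (-90 - 1*(-82))²)) + 211034 = (2795356 + (-9 + (-90 + 82) + (-90 + 82)²)) + 211034 = (2795356 + (-9 - 8 + (-8)²)) + 211034 = (2795356 + (-9 - 8 + 64)) + 211034 = (2795356 + 47) + 211034 = 2795403 + 211034 = 3006437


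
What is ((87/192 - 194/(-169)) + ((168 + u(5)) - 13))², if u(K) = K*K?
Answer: 3858069854809/116985856 ≈ 32979.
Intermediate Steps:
u(K) = K²
((87/192 - 194/(-169)) + ((168 + u(5)) - 13))² = ((87/192 - 194/(-169)) + ((168 + 5²) - 13))² = ((87*(1/192) - 194*(-1/169)) + ((168 + 25) - 13))² = ((29/64 + 194/169) + (193 - 13))² = (17317/10816 + 180)² = (1964197/10816)² = 3858069854809/116985856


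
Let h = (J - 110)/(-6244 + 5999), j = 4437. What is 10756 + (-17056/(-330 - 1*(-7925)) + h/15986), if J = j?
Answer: 1305652643167/121413670 ≈ 10754.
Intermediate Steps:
J = 4437
h = -4327/245 (h = (4437 - 110)/(-6244 + 5999) = 4327/(-245) = 4327*(-1/245) = -4327/245 ≈ -17.661)
10756 + (-17056/(-330 - 1*(-7925)) + h/15986) = 10756 + (-17056/(-330 - 1*(-7925)) - 4327/245/15986) = 10756 + (-17056/(-330 + 7925) - 4327/245*1/15986) = 10756 + (-17056/7595 - 4327/3916570) = 10756 - 272791353/121413670 = 1305652643167/121413670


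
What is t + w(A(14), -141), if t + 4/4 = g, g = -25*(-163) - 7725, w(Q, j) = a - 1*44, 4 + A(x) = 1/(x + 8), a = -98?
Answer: -3793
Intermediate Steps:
A(x) = -4 + 1/(8 + x) (A(x) = -4 + 1/(x + 8) = -4 + 1/(8 + x))
w(Q, j) = -142 (w(Q, j) = -98 - 1*44 = -98 - 44 = -142)
g = -3650 (g = 4075 - 7725 = -3650)
t = -3651 (t = -1 - 3650 = -3651)
t + w(A(14), -141) = -3651 - 142 = -3793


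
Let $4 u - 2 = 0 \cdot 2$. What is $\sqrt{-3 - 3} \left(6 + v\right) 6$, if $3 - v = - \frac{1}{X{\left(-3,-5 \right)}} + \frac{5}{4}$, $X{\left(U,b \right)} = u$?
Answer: $\frac{117 i \sqrt{6}}{2} \approx 143.3 i$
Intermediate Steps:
$u = \frac{1}{2}$ ($u = \frac{1}{2} + \frac{0 \cdot 2}{4} = \frac{1}{2} + \frac{1}{4} \cdot 0 = \frac{1}{2} + 0 = \frac{1}{2} \approx 0.5$)
$X{\left(U,b \right)} = \frac{1}{2}$
$v = \frac{15}{4}$ ($v = 3 - \left(- \frac{1}{\frac{1}{2}} + \frac{5}{4}\right) = 3 - \left(\left(-1\right) 2 + 5 \cdot \frac{1}{4}\right) = 3 - \left(-2 + \frac{5}{4}\right) = 3 - - \frac{3}{4} = 3 + \frac{3}{4} = \frac{15}{4} \approx 3.75$)
$\sqrt{-3 - 3} \left(6 + v\right) 6 = \sqrt{-3 - 3} \left(6 + \frac{15}{4}\right) 6 = \sqrt{-6} \cdot \frac{39}{4} \cdot 6 = i \sqrt{6} \cdot \frac{39}{4} \cdot 6 = \frac{39 i \sqrt{6}}{4} \cdot 6 = \frac{117 i \sqrt{6}}{2}$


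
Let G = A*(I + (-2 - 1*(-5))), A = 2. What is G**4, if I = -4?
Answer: 16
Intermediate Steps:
G = -2 (G = 2*(-4 + (-2 - 1*(-5))) = 2*(-4 + (-2 + 5)) = 2*(-4 + 3) = 2*(-1) = -2)
G**4 = (-2)**4 = 16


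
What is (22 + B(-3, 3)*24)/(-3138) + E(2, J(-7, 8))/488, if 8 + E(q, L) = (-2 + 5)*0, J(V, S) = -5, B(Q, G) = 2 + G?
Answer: -5900/95709 ≈ -0.061645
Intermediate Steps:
E(q, L) = -8 (E(q, L) = -8 + (-2 + 5)*0 = -8 + 3*0 = -8 + 0 = -8)
(22 + B(-3, 3)*24)/(-3138) + E(2, J(-7, 8))/488 = (22 + (2 + 3)*24)/(-3138) - 8/488 = (22 + 5*24)*(-1/3138) - 8*1/488 = (22 + 120)*(-1/3138) - 1/61 = 142*(-1/3138) - 1/61 = -71/1569 - 1/61 = -5900/95709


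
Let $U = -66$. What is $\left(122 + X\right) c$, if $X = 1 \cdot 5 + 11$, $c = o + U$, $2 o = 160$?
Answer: $1932$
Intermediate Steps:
$o = 80$ ($o = \frac{1}{2} \cdot 160 = 80$)
$c = 14$ ($c = 80 - 66 = 14$)
$X = 16$ ($X = 5 + 11 = 16$)
$\left(122 + X\right) c = \left(122 + 16\right) 14 = 138 \cdot 14 = 1932$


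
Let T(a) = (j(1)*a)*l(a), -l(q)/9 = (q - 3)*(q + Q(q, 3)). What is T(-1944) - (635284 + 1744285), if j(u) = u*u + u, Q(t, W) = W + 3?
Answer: 132032444143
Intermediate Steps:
Q(t, W) = 3 + W
j(u) = u + u² (j(u) = u² + u = u + u²)
l(q) = -9*(-3 + q)*(6 + q) (l(q) = -9*(q - 3)*(q + (3 + 3)) = -9*(-3 + q)*(q + 6) = -9*(-3 + q)*(6 + q))
T(a) = 2*a*(162 - 27*a - 9*a²) (T(a) = ((1*(1 + 1))*a)*(162 - 27*a - 9*a²) = ((1*2)*a)*(162 - 27*a - 9*a²) = (2*a)*(162 - 27*a - 9*a²) = 2*a*(162 - 27*a - 9*a²))
T(-1944) - (635284 + 1744285) = 18*(-1944)*(18 - 1*(-1944)² - 3*(-1944)) - (635284 + 1744285) = 18*(-1944)*(18 - 1*3779136 + 5832) - 1*2379569 = 18*(-1944)*(18 - 3779136 + 5832) - 2379569 = 18*(-1944)*(-3773286) - 2379569 = 132034823712 - 2379569 = 132032444143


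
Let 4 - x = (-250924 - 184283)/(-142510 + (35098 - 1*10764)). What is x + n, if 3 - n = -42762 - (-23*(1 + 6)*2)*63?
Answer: 885505267/39392 ≈ 22479.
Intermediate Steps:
x = 12499/39392 (x = 4 - (-250924 - 184283)/(-142510 + (35098 - 1*10764)) = 4 - (-435207)/(-142510 + (35098 - 10764)) = 4 - (-435207)/(-142510 + 24334) = 4 - (-435207)/(-118176) = 4 - (-435207)*(-1)/118176 = 4 - 1*145069/39392 = 4 - 145069/39392 = 12499/39392 ≈ 0.31730)
n = 22479 (n = 3 - (-42762 - (-23*(1 + 6)*2)*63) = 3 - (-42762 - (-161*2)*63) = 3 - (-42762 - (-23*14)*63) = 3 - (-42762 - (-322)*63) = 3 - (-42762 - 1*(-20286)) = 3 - (-42762 + 20286) = 3 - 1*(-22476) = 3 + 22476 = 22479)
x + n = 12499/39392 + 22479 = 885505267/39392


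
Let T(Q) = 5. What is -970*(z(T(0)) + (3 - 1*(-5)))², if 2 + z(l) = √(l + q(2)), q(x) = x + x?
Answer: -78570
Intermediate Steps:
q(x) = 2*x
z(l) = -2 + √(4 + l) (z(l) = -2 + √(l + 2*2) = -2 + √(l + 4) = -2 + √(4 + l))
-970*(z(T(0)) + (3 - 1*(-5)))² = -970*((-2 + √(4 + 5)) + (3 - 1*(-5)))² = -970*((-2 + √9) + (3 + 5))² = -970*((-2 + 3) + 8)² = -970*(1 + 8)² = -970*9² = -970*81 = -78570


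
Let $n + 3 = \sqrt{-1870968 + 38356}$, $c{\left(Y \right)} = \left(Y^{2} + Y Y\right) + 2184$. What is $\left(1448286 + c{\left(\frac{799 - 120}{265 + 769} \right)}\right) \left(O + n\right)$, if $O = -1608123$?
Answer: $- \frac{623462258969804163}{267289} + \frac{775389812701 i \sqrt{458153}}{267289} \approx -2.3325 \cdot 10^{12} + 1.9636 \cdot 10^{9} i$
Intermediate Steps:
$c{\left(Y \right)} = 2184 + 2 Y^{2}$ ($c{\left(Y \right)} = \left(Y^{2} + Y^{2}\right) + 2184 = 2 Y^{2} + 2184 = 2184 + 2 Y^{2}$)
$n = -3 + 2 i \sqrt{458153}$ ($n = -3 + \sqrt{-1870968 + 38356} = -3 + \sqrt{-1832612} = -3 + 2 i \sqrt{458153} \approx -3.0 + 1353.7 i$)
$\left(1448286 + c{\left(\frac{799 - 120}{265 + 769} \right)}\right) \left(O + n\right) = \left(1448286 + \left(2184 + 2 \left(\frac{799 - 120}{265 + 769}\right)^{2}\right)\right) \left(-1608123 - \left(3 - 2 i \sqrt{458153}\right)\right) = \left(1448286 + \left(2184 + 2 \left(\frac{679}{1034}\right)^{2}\right)\right) \left(-1608126 + 2 i \sqrt{458153}\right) = \left(1448286 + \left(2184 + 2 \cdot \frac{461041}{1069156}\right)\right) \left(-1608126 + 2 i \sqrt{458153}\right) = \left(1448286 + \left(2184 + \frac{461041}{534578}\right)\right) \left(-1608126 + 2 i \sqrt{458153}\right) = \left(1448286 + \frac{1167979393}{534578}\right) \left(-1608126 + 2 i \sqrt{458153}\right) = \frac{775389812701 \left(-1608126 + 2 i \sqrt{458153}\right)}{534578} = - \frac{623462258969804163}{267289} + \frac{775389812701 i \sqrt{458153}}{267289}$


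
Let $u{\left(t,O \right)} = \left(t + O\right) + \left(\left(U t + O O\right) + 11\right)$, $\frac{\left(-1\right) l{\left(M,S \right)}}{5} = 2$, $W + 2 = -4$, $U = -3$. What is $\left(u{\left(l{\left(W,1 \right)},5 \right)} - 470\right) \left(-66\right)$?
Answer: $26994$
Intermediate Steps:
$W = -6$ ($W = -2 - 4 = -6$)
$l{\left(M,S \right)} = -10$ ($l{\left(M,S \right)} = \left(-5\right) 2 = -10$)
$u{\left(t,O \right)} = 11 + O + O^{2} - 2 t$ ($u{\left(t,O \right)} = \left(t + O\right) + \left(\left(- 3 t + O O\right) + 11\right) = \left(O + t\right) + \left(\left(- 3 t + O^{2}\right) + 11\right) = \left(O + t\right) + \left(\left(O^{2} - 3 t\right) + 11\right) = \left(O + t\right) + \left(11 + O^{2} - 3 t\right) = 11 + O + O^{2} - 2 t$)
$\left(u{\left(l{\left(W,1 \right)},5 \right)} - 470\right) \left(-66\right) = \left(\left(11 + 5 + 5^{2} - -20\right) - 470\right) \left(-66\right) = \left(\left(11 + 5 + 25 + 20\right) - 470\right) \left(-66\right) = \left(61 - 470\right) \left(-66\right) = \left(-409\right) \left(-66\right) = 26994$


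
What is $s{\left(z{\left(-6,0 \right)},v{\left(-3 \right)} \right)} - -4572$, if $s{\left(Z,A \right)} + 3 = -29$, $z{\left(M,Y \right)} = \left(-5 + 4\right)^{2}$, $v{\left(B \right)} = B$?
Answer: $4540$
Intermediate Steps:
$z{\left(M,Y \right)} = 1$ ($z{\left(M,Y \right)} = \left(-1\right)^{2} = 1$)
$s{\left(Z,A \right)} = -32$ ($s{\left(Z,A \right)} = -3 - 29 = -32$)
$s{\left(z{\left(-6,0 \right)},v{\left(-3 \right)} \right)} - -4572 = -32 - -4572 = -32 + 4572 = 4540$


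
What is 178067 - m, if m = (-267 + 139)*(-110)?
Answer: 163987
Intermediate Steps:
m = 14080 (m = -128*(-110) = 14080)
178067 - m = 178067 - 1*14080 = 178067 - 14080 = 163987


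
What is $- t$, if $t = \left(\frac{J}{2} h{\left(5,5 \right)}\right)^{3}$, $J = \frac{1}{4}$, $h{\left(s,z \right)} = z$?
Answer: $- \frac{125}{512} \approx -0.24414$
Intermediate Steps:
$J = \frac{1}{4} \approx 0.25$
$t = \frac{125}{512}$ ($t = \left(\frac{1}{4 \cdot 2} \cdot 5\right)^{3} = \left(\frac{1}{4} \cdot \frac{1}{2} \cdot 5\right)^{3} = \left(\frac{1}{8} \cdot 5\right)^{3} = \left(\frac{5}{8}\right)^{3} = \frac{125}{512} \approx 0.24414$)
$- t = \left(-1\right) \frac{125}{512} = - \frac{125}{512}$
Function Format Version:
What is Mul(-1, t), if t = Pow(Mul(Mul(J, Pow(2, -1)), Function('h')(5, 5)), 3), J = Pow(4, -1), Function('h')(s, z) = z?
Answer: Rational(-125, 512) ≈ -0.24414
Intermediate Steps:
J = Rational(1, 4) ≈ 0.25000
t = Rational(125, 512) (t = Pow(Mul(Mul(Rational(1, 4), Pow(2, -1)), 5), 3) = Pow(Mul(Mul(Rational(1, 4), Rational(1, 2)), 5), 3) = Pow(Mul(Rational(1, 8), 5), 3) = Pow(Rational(5, 8), 3) = Rational(125, 512) ≈ 0.24414)
Mul(-1, t) = Mul(-1, Rational(125, 512)) = Rational(-125, 512)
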